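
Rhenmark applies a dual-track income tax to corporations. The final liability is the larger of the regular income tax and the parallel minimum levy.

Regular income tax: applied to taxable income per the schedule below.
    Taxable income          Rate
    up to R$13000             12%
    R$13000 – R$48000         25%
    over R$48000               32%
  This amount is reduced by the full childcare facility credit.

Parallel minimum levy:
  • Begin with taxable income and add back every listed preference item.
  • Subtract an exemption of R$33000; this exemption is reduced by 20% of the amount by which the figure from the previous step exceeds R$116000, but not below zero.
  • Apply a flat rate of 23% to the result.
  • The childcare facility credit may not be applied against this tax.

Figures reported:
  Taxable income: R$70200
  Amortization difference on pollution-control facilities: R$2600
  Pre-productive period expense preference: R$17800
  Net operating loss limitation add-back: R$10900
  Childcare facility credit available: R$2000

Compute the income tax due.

R$15755

Regular income tax:
  R$13000 × 12% = R$1560
  R$35000 × 25% = R$8750
  R$22200 × 32% = R$7104
  → R$17414
  Less childcare facility credit R$2000 → R$15414

Parallel minimum levy:
  Adjusted income: R$70200 + R$2600 + R$17800 + R$10900 = R$101500
  Exemption: R$101500 ≤ R$116000, so full R$33000 applies
  Base: R$101500 − R$33000 = R$68500
  R$68500 × 23% = R$15755

R$15755 > R$15414, so the parallel minimum levy is the binding amount.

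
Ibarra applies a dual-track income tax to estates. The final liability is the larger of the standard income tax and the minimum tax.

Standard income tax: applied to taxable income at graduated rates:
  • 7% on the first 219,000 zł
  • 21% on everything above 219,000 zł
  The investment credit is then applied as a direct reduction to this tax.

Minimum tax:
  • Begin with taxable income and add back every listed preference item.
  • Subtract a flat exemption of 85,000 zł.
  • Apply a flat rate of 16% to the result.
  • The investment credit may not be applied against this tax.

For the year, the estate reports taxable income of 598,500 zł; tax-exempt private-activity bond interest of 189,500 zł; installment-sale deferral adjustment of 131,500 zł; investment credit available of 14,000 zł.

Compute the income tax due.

133,520 zł

Standard income tax:
  219,000 zł × 7% = 15,330 zł
  379,500 zł × 21% = 79,695 zł
  → 95,025 zł
  Less investment credit 14,000 zł → 81,025 zł

Minimum tax:
  Adjusted income: 598,500 zł + 189,500 zł + 131,500 zł = 919,500 zł
  Less exemption 85,000 zł → base 834,500 zł
  834,500 zł × 16% = 133,520 zł

133,520 zł > 81,025 zł, so the minimum tax is the binding amount.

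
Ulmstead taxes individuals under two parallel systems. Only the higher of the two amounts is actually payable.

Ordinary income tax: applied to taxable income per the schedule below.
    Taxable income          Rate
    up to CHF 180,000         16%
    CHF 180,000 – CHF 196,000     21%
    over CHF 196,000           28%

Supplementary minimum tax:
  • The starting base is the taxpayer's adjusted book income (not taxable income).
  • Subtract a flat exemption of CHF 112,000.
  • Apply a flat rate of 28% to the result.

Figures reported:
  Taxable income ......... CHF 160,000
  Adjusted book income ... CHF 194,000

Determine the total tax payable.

Supplementary minimum tax:
  Base (adjusted book income): CHF 194,000
  Less exemption CHF 112,000 → base CHF 82,000
  CHF 82,000 × 28% = CHF 22,960

Ordinary income tax:
  CHF 160,000 × 16% = CHF 25,600

CHF 25,600 > CHF 22,960, so the ordinary income tax governs.

CHF 25,600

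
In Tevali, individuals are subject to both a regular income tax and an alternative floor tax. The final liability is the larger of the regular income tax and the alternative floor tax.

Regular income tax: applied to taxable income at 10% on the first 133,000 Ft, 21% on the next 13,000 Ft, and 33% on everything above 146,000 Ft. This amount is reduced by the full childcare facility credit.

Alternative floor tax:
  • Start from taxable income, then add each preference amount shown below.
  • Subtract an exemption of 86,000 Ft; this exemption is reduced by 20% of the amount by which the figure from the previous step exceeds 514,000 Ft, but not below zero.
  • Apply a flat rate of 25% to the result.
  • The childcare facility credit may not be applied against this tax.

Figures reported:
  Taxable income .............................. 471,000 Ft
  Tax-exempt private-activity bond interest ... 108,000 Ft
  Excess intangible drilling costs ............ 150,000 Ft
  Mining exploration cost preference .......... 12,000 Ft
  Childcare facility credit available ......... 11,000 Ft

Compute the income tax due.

175,100 Ft

Regular income tax:
  133,000 Ft × 10% = 13,300 Ft
  13,000 Ft × 21% = 2,730 Ft
  325,000 Ft × 33% = 107,250 Ft
  → 123,280 Ft
  Less childcare facility credit 11,000 Ft → 112,280 Ft

Alternative floor tax:
  Adjusted income: 471,000 Ft + 108,000 Ft + 150,000 Ft + 12,000 Ft = 741,000 Ft
  Exemption: 86,000 Ft − 20% × (741,000 Ft − 514,000 Ft) = 86,000 Ft − 45,400 Ft = 40,600 Ft
  Base: 741,000 Ft − 40,600 Ft = 700,400 Ft
  700,400 Ft × 25% = 175,100 Ft

175,100 Ft > 112,280 Ft, so the alternative floor tax is the binding amount.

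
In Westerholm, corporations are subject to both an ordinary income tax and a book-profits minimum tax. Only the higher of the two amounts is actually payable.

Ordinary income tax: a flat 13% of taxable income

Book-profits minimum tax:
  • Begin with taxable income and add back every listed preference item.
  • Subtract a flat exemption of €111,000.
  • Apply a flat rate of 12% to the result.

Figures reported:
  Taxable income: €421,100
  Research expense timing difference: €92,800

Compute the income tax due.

€54,743

Book-profits minimum tax:
  Adjusted income: €421,100 + €92,800 = €513,900
  Less exemption €111,000 → base €402,900
  €402,900 × 12% = €48,348

Ordinary income tax:
  €421,100 × 13% = €54,743

€54,743 > €48,348, so the ordinary income tax governs.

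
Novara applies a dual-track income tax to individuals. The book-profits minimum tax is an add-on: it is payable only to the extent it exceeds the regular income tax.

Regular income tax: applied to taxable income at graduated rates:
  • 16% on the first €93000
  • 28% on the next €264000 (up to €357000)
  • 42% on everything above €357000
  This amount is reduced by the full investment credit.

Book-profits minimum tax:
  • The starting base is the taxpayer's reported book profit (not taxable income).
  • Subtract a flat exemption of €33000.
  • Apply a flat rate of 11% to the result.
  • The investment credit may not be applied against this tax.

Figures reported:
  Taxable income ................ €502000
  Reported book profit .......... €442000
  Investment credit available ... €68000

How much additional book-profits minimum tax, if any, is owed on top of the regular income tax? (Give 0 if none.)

Book-profits minimum tax:
  Base (reported book profit): €442000
  Less exemption €33000 → base €409000
  €409000 × 11% = €44990

Regular income tax:
  €93000 × 16% = €14880
  €264000 × 28% = €73920
  €145000 × 42% = €60900
  → €149700
  Less investment credit €68000 → €81700

€44990 ≤ €81700, so no add-on is due.

€0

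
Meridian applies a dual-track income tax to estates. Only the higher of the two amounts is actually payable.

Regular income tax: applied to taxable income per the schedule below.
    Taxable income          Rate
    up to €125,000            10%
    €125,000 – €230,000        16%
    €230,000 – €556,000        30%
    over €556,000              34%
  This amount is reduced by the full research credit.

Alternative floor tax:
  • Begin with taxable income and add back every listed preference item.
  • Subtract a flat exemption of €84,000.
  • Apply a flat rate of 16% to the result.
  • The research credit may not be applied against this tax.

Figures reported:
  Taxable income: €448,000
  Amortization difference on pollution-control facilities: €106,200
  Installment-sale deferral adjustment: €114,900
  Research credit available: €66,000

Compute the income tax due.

€93,616

Alternative floor tax:
  Adjusted income: €448,000 + €106,200 + €114,900 = €669,100
  Less exemption €84,000 → base €585,100
  €585,100 × 16% = €93,616

Regular income tax:
  €125,000 × 10% = €12,500
  €105,000 × 16% = €16,800
  €218,000 × 30% = €65,400
  → €94,700
  Less research credit €66,000 → €28,700

€93,616 > €28,700, so the alternative floor tax is the binding amount.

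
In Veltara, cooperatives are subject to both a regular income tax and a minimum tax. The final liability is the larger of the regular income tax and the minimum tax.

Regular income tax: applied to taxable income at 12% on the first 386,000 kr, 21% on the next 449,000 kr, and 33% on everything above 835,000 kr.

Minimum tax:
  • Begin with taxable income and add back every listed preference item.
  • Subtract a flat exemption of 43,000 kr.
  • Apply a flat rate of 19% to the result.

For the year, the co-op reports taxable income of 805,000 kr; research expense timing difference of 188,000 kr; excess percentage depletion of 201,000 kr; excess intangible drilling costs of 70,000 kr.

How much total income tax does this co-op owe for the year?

Regular income tax:
  386,000 kr × 12% = 46,320 kr
  419,000 kr × 21% = 87,990 kr
  → 134,310 kr

Minimum tax:
  Adjusted income: 805,000 kr + 188,000 kr + 201,000 kr + 70,000 kr = 1,264,000 kr
  Less exemption 43,000 kr → base 1,221,000 kr
  1,221,000 kr × 19% = 231,990 kr

231,990 kr > 134,310 kr, so the minimum tax is the binding amount.

231,990 kr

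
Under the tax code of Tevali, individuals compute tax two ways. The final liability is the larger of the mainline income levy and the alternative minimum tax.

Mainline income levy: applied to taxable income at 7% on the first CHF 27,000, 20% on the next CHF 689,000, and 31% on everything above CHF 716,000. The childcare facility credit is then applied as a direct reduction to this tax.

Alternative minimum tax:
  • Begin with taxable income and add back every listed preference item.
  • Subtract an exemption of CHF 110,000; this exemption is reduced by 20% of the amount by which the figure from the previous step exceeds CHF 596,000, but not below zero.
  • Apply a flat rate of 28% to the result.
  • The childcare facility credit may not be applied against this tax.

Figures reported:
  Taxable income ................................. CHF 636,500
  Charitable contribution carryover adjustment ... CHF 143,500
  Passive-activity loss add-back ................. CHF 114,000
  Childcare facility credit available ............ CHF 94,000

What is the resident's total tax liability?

Mainline income levy:
  CHF 27,000 × 7% = CHF 1,890
  CHF 609,500 × 20% = CHF 121,900
  → CHF 123,790
  Less childcare facility credit CHF 94,000 → CHF 29,790

Alternative minimum tax:
  Adjusted income: CHF 636,500 + CHF 143,500 + CHF 114,000 = CHF 894,000
  Exemption: CHF 110,000 − 20% × (CHF 894,000 − CHF 596,000) = CHF 110,000 − CHF 59,600 = CHF 50,400
  Base: CHF 894,000 − CHF 50,400 = CHF 843,600
  CHF 843,600 × 28% = CHF 236,208

CHF 236,208 > CHF 29,790, so the alternative minimum tax is the binding amount.

CHF 236,208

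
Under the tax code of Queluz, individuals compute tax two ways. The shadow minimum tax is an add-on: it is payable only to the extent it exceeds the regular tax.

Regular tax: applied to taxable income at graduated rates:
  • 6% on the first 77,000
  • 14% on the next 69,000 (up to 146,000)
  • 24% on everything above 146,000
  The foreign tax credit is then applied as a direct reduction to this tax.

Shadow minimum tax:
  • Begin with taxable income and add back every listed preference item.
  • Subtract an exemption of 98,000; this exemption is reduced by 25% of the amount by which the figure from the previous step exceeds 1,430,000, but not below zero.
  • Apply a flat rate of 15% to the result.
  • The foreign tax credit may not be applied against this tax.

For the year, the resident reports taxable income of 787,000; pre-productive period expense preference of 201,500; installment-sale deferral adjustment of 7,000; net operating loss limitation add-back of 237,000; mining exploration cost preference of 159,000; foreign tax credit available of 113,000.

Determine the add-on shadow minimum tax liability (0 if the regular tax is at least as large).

Regular tax:
  77,000 × 6% = 4,620
  69,000 × 14% = 9,660
  641,000 × 24% = 153,840
  → 168,120
  Less foreign tax credit 113,000 → 55,120

Shadow minimum tax:
  Adjusted income: 787,000 + 201,500 + 7,000 + 237,000 + 159,000 = 1,391,500
  Exemption: 1,391,500 ≤ 1,430,000, so full 98,000 applies
  Base: 1,391,500 − 98,000 = 1,293,500
  1,293,500 × 15% = 194,025

Excess of shadow minimum tax over regular tax: 194,025 − 55,120 = 138,905.

138,905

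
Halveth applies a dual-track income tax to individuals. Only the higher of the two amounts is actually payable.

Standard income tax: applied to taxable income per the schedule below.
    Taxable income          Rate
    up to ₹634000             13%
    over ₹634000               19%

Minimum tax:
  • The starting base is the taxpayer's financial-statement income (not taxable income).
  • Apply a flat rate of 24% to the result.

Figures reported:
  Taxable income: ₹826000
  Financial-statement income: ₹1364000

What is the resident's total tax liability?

₹327360

Standard income tax:
  ₹634000 × 13% = ₹82420
  ₹192000 × 19% = ₹36480
  → ₹118900

Minimum tax:
  Base (financial-statement income): ₹1364000
  ₹1364000 × 24% = ₹327360

₹327360 > ₹118900, so the minimum tax is the binding amount.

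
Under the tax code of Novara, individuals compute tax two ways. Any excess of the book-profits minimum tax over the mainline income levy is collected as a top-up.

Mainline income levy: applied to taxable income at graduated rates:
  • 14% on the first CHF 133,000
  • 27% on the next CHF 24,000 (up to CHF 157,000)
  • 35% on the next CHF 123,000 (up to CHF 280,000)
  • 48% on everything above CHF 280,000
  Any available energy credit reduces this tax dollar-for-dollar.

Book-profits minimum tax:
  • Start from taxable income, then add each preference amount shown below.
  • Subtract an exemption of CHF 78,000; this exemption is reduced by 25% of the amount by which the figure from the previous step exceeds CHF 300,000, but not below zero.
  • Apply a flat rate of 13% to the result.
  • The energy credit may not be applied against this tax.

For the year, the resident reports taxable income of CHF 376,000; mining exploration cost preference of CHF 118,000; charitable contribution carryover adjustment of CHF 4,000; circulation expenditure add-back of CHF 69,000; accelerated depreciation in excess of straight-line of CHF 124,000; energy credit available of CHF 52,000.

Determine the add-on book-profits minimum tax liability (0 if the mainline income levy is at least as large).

CHF 27,600

Book-profits minimum tax:
  Adjusted income: CHF 376,000 + CHF 118,000 + CHF 4,000 + CHF 69,000 + CHF 124,000 = CHF 691,000
  Exemption: 25% × (CHF 691,000 − CHF 300,000) = CHF 97,750 ≥ CHF 78,000, so the exemption is fully phased out
  Base: CHF 691,000 − CHF 0 = CHF 691,000
  CHF 691,000 × 13% = CHF 89,830

Mainline income levy:
  CHF 133,000 × 14% = CHF 18,620
  CHF 24,000 × 27% = CHF 6,480
  CHF 123,000 × 35% = CHF 43,050
  CHF 96,000 × 48% = CHF 46,080
  → CHF 114,230
  Less energy credit CHF 52,000 → CHF 62,230

Excess of book-profits minimum tax over mainline income levy: CHF 89,830 − CHF 62,230 = CHF 27,600.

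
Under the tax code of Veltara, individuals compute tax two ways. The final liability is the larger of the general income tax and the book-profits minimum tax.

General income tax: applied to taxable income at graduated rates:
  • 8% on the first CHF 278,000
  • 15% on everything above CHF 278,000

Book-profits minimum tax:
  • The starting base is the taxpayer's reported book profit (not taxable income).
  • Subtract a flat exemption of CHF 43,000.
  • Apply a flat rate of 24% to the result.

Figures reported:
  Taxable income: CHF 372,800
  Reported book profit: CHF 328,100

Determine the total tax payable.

CHF 68,424

General income tax:
  CHF 278,000 × 8% = CHF 22,240
  CHF 94,800 × 15% = CHF 14,220
  → CHF 36,460

Book-profits minimum tax:
  Base (reported book profit): CHF 328,100
  Less exemption CHF 43,000 → base CHF 285,100
  CHF 285,100 × 24% = CHF 68,424

CHF 68,424 > CHF 36,460, so the book-profits minimum tax is the binding amount.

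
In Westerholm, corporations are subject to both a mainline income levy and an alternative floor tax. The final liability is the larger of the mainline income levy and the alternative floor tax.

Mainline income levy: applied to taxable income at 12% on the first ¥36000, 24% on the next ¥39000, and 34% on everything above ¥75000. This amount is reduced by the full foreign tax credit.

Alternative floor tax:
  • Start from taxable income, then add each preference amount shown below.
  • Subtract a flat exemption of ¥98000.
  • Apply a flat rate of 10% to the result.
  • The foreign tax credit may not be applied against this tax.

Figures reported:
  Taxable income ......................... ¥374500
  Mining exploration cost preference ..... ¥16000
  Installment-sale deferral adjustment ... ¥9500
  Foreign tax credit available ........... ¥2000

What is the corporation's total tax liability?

Mainline income levy:
  ¥36000 × 12% = ¥4320
  ¥39000 × 24% = ¥9360
  ¥299500 × 34% = ¥101830
  → ¥115510
  Less foreign tax credit ¥2000 → ¥113510

Alternative floor tax:
  Adjusted income: ¥374500 + ¥16000 + ¥9500 = ¥400000
  Less exemption ¥98000 → base ¥302000
  ¥302000 × 10% = ¥30200

¥113510 > ¥30200, so the mainline income levy governs.

¥113510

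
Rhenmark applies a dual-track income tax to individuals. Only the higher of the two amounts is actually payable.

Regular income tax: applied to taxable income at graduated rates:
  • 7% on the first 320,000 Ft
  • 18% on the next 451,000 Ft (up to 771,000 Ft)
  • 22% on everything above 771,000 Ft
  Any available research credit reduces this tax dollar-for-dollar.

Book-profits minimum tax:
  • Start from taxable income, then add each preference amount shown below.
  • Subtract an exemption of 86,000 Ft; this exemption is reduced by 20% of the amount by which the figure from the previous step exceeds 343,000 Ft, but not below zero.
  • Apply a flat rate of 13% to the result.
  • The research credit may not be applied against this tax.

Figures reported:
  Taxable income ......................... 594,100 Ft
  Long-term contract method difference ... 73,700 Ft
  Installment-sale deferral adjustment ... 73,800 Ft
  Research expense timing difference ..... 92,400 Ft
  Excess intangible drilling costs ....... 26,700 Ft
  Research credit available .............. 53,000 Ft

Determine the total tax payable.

Book-profits minimum tax:
  Adjusted income: 594,100 Ft + 73,700 Ft + 73,800 Ft + 92,400 Ft + 26,700 Ft = 860,700 Ft
  Exemption: 20% × (860,700 Ft − 343,000 Ft) = 103,540 Ft ≥ 86,000 Ft, so the exemption is fully phased out
  Base: 860,700 Ft − 0 Ft = 860,700 Ft
  860,700 Ft × 13% = 111,891 Ft

Regular income tax:
  320,000 Ft × 7% = 22,400 Ft
  274,100 Ft × 18% = 49,338 Ft
  → 71,738 Ft
  Less research credit 53,000 Ft → 18,738 Ft

111,891 Ft > 18,738 Ft, so the book-profits minimum tax is the binding amount.

111,891 Ft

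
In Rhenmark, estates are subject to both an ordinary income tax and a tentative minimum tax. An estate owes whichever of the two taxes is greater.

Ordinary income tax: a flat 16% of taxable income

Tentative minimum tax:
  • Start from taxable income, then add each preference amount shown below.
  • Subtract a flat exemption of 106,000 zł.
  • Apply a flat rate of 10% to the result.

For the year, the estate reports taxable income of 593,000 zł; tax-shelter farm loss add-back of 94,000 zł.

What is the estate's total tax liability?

94,880 zł

Tentative minimum tax:
  Adjusted income: 593,000 zł + 94,000 zł = 687,000 zł
  Less exemption 106,000 zł → base 581,000 zł
  581,000 zł × 10% = 58,100 zł

Ordinary income tax:
  593,000 zł × 16% = 94,880 zł

94,880 zł > 58,100 zł, so the ordinary income tax governs.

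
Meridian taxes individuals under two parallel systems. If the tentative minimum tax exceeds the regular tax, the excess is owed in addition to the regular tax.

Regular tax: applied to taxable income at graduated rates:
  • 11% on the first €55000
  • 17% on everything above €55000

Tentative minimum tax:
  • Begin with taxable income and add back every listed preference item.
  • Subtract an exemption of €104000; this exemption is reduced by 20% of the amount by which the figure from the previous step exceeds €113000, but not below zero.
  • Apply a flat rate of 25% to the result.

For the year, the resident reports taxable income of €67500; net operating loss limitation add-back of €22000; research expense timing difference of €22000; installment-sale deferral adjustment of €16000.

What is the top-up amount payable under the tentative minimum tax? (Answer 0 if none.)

€0

Regular tax:
  €55000 × 11% = €6050
  €12500 × 17% = €2125
  → €8175

Tentative minimum tax:
  Adjusted income: €67500 + €22000 + €22000 + €16000 = €127500
  Exemption: €104000 − 20% × (€127500 − €113000) = €104000 − €2900 = €101100
  Base: €127500 − €101100 = €26400
  €26400 × 25% = €6600

€6600 ≤ €8175, so no add-on is due.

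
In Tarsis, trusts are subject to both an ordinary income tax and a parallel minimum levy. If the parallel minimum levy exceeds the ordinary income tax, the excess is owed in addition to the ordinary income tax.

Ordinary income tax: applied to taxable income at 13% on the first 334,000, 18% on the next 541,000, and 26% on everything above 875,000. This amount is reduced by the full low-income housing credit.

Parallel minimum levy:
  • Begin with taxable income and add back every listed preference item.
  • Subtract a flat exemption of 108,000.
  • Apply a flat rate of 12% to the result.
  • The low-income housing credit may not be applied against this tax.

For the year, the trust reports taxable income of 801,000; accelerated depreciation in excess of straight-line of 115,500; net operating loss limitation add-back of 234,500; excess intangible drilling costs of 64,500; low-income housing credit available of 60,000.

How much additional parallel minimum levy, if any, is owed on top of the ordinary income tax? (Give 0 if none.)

65,420

Parallel minimum levy:
  Adjusted income: 801,000 + 115,500 + 234,500 + 64,500 = 1,215,500
  Less exemption 108,000 → base 1,107,500
  1,107,500 × 12% = 132,900

Ordinary income tax:
  334,000 × 13% = 43,420
  467,000 × 18% = 84,060
  → 127,480
  Less low-income housing credit 60,000 → 67,480

Excess of parallel minimum levy over ordinary income tax: 132,900 − 67,480 = 65,420.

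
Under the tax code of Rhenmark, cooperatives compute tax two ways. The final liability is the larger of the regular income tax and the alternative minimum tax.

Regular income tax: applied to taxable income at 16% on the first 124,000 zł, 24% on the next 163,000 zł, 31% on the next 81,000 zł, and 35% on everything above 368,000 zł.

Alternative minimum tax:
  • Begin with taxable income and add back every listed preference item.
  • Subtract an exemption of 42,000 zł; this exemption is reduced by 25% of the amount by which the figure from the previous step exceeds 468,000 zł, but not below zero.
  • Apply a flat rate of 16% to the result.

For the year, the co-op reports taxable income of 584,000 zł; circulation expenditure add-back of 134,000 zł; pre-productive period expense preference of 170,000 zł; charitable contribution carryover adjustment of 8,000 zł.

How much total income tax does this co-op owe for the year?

Alternative minimum tax:
  Adjusted income: 584,000 zł + 134,000 zł + 170,000 zł + 8,000 zł = 896,000 zł
  Exemption: 25% × (896,000 zł − 468,000 zł) = 107,000 zł ≥ 42,000 zł, so the exemption is fully phased out
  Base: 896,000 zł − 0 zł = 896,000 zł
  896,000 zł × 16% = 143,360 zł

Regular income tax:
  124,000 zł × 16% = 19,840 zł
  163,000 zł × 24% = 39,120 zł
  81,000 zł × 31% = 25,110 zł
  216,000 zł × 35% = 75,600 zł
  → 159,670 zł

159,670 zł > 143,360 zł, so the regular income tax governs.

159,670 zł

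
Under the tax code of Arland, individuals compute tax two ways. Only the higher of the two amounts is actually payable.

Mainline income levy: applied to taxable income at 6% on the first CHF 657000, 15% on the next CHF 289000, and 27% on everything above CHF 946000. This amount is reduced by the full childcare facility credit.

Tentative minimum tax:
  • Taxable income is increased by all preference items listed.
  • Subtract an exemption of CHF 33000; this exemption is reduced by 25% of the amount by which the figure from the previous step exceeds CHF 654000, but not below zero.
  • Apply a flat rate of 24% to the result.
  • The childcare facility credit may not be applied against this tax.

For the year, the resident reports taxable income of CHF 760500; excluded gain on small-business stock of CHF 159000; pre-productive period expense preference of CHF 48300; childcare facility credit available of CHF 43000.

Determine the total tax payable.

Tentative minimum tax:
  Adjusted income: CHF 760500 + CHF 159000 + CHF 48300 = CHF 967800
  Exemption: 25% × (CHF 967800 − CHF 654000) = CHF 78450 ≥ CHF 33000, so the exemption is fully phased out
  Base: CHF 967800 − CHF 0 = CHF 967800
  CHF 967800 × 24% = CHF 232272

Mainline income levy:
  CHF 657000 × 6% = CHF 39420
  CHF 103500 × 15% = CHF 15525
  → CHF 54945
  Less childcare facility credit CHF 43000 → CHF 11945

CHF 232272 > CHF 11945, so the tentative minimum tax is the binding amount.

CHF 232272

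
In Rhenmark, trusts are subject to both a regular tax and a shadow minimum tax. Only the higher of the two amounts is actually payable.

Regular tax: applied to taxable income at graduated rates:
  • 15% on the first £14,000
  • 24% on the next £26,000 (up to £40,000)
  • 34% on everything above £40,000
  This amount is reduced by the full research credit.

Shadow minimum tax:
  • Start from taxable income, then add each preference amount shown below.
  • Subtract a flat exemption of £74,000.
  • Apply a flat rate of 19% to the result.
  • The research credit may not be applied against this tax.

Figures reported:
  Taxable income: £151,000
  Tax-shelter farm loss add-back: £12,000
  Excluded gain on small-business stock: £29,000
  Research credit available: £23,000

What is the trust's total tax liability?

Shadow minimum tax:
  Adjusted income: £151,000 + £12,000 + £29,000 = £192,000
  Less exemption £74,000 → base £118,000
  £118,000 × 19% = £22,420

Regular tax:
  £14,000 × 15% = £2,100
  £26,000 × 24% = £6,240
  £111,000 × 34% = £37,740
  → £46,080
  Less research credit £23,000 → £23,080

£23,080 > £22,420, so the regular tax governs.

£23,080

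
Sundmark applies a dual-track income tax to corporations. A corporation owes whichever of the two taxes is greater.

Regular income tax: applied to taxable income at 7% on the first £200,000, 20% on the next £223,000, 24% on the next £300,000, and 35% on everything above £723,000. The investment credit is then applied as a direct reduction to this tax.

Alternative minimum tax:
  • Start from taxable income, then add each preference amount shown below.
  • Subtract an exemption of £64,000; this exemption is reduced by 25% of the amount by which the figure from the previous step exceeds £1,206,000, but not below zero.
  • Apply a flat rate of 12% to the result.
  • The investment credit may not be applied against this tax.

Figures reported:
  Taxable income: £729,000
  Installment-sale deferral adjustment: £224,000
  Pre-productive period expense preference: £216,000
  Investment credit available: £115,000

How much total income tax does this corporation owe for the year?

Alternative minimum tax:
  Adjusted income: £729,000 + £224,000 + £216,000 = £1,169,000
  Exemption: £1,169,000 ≤ £1,206,000, so full £64,000 applies
  Base: £1,169,000 − £64,000 = £1,105,000
  £1,105,000 × 12% = £132,600

Regular income tax:
  £200,000 × 7% = £14,000
  £223,000 × 20% = £44,600
  £300,000 × 24% = £72,000
  £6,000 × 35% = £2,100
  → £132,700
  Less investment credit £115,000 → £17,700

£132,600 > £17,700, so the alternative minimum tax is the binding amount.

£132,600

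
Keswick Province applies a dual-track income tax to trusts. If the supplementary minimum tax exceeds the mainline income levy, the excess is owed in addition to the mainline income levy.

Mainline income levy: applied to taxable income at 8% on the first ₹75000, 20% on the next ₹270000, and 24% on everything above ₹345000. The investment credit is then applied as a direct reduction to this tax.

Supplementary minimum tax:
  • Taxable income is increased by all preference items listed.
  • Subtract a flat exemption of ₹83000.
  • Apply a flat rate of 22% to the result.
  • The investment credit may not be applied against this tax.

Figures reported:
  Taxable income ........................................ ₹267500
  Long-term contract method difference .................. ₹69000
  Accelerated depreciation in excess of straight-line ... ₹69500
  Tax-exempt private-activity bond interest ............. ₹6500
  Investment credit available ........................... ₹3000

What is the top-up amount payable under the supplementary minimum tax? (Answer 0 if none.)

₹30990

Supplementary minimum tax:
  Adjusted income: ₹267500 + ₹69000 + ₹69500 + ₹6500 = ₹412500
  Less exemption ₹83000 → base ₹329500
  ₹329500 × 22% = ₹72490

Mainline income levy:
  ₹75000 × 8% = ₹6000
  ₹192500 × 20% = ₹38500
  → ₹44500
  Less investment credit ₹3000 → ₹41500

Excess of supplementary minimum tax over mainline income levy: ₹72490 − ₹41500 = ₹30990.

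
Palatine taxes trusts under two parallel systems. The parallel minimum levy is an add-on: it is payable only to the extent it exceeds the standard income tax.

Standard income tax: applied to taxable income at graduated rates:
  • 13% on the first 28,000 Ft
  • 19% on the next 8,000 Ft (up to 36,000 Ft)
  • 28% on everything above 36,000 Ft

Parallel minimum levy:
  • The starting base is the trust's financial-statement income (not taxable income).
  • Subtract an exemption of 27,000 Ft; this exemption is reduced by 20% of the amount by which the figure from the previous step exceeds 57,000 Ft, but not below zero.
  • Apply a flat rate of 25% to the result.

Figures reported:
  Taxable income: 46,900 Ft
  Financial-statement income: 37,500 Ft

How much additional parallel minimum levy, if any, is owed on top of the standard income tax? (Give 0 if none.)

0 Ft

Standard income tax:
  28,000 Ft × 13% = 3,640 Ft
  8,000 Ft × 19% = 1,520 Ft
  10,900 Ft × 28% = 3,052 Ft
  → 8,212 Ft

Parallel minimum levy:
  Base (financial-statement income): 37,500 Ft
  Exemption: 37,500 Ft ≤ 57,000 Ft, so full 27,000 Ft applies
  Base: 37,500 Ft − 27,000 Ft = 10,500 Ft
  10,500 Ft × 25% = 2,625 Ft

2,625 Ft ≤ 8,212 Ft, so no add-on is due.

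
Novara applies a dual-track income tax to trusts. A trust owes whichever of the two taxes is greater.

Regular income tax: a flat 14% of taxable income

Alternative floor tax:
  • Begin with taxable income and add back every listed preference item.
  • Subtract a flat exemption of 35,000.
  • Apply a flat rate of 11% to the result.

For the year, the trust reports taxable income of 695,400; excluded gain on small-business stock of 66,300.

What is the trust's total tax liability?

Alternative floor tax:
  Adjusted income: 695,400 + 66,300 = 761,700
  Less exemption 35,000 → base 726,700
  726,700 × 11% = 79,937

Regular income tax:
  695,400 × 14% = 97,356

97,356 > 79,937, so the regular income tax governs.

97,356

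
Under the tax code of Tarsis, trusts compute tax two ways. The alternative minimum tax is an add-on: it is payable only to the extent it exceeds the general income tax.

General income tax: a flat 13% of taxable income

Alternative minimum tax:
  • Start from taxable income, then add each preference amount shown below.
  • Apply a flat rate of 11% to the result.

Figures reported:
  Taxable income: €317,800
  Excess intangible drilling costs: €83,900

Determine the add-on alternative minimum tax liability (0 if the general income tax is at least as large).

€2,873

Alternative minimum tax:
  Adjusted income: €317,800 + €83,900 = €401,700
  €401,700 × 11% = €44,187

General income tax:
  €317,800 × 13% = €41,314

Excess of alternative minimum tax over general income tax: €44,187 − €41,314 = €2,873.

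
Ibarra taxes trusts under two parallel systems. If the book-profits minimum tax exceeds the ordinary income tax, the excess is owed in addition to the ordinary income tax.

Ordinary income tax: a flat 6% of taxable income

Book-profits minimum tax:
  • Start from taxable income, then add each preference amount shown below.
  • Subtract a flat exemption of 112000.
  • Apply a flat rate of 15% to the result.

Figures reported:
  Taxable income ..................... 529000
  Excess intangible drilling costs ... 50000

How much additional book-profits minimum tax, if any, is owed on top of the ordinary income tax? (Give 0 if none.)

Ordinary income tax:
  529000 × 6% = 31740

Book-profits minimum tax:
  Adjusted income: 529000 + 50000 = 579000
  Less exemption 112000 → base 467000
  467000 × 15% = 70050

Excess of book-profits minimum tax over ordinary income tax: 70050 − 31740 = 38310.

38310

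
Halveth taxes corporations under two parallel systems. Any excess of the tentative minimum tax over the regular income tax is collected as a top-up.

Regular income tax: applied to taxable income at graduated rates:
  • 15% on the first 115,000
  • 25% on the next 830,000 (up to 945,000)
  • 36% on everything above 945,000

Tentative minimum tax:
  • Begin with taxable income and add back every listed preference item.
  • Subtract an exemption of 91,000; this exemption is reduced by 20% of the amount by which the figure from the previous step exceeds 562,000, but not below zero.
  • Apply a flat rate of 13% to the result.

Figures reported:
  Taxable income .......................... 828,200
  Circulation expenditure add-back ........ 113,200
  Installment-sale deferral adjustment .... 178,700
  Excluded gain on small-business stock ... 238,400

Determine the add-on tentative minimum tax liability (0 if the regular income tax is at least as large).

Regular income tax:
  115,000 × 15% = 17,250
  713,200 × 25% = 178,300
  → 195,550

Tentative minimum tax:
  Adjusted income: 828,200 + 113,200 + 178,700 + 238,400 = 1,358,500
  Exemption: 20% × (1,358,500 − 562,000) = 159,300 ≥ 91,000, so the exemption is fully phased out
  Base: 1,358,500 − 0 = 1,358,500
  1,358,500 × 13% = 176,605

176,605 ≤ 195,550, so no add-on is due.

0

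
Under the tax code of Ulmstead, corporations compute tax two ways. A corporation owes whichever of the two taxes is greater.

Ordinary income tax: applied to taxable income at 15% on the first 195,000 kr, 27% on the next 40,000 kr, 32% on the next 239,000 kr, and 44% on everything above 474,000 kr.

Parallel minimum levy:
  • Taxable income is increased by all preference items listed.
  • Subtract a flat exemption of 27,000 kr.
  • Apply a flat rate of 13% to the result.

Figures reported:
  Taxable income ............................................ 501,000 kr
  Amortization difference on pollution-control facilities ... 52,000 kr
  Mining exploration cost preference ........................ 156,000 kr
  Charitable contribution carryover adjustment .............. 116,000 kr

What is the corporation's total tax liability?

128,410 kr

Ordinary income tax:
  195,000 kr × 15% = 29,250 kr
  40,000 kr × 27% = 10,800 kr
  239,000 kr × 32% = 76,480 kr
  27,000 kr × 44% = 11,880 kr
  → 128,410 kr

Parallel minimum levy:
  Adjusted income: 501,000 kr + 52,000 kr + 156,000 kr + 116,000 kr = 825,000 kr
  Less exemption 27,000 kr → base 798,000 kr
  798,000 kr × 13% = 103,740 kr

128,410 kr > 103,740 kr, so the ordinary income tax governs.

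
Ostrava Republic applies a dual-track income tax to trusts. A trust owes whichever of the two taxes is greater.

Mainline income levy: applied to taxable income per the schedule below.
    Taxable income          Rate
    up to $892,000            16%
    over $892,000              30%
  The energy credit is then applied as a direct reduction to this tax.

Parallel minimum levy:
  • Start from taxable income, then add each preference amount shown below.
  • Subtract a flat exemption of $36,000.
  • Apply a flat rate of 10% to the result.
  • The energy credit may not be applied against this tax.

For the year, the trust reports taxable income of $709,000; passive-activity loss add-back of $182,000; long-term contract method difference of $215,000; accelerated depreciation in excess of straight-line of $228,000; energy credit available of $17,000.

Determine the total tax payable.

$129,800

Mainline income levy:
  $709,000 × 16% = $113,440
  Less energy credit $17,000 → $96,440

Parallel minimum levy:
  Adjusted income: $709,000 + $182,000 + $215,000 + $228,000 = $1,334,000
  Less exemption $36,000 → base $1,298,000
  $1,298,000 × 10% = $129,800

$129,800 > $96,440, so the parallel minimum levy is the binding amount.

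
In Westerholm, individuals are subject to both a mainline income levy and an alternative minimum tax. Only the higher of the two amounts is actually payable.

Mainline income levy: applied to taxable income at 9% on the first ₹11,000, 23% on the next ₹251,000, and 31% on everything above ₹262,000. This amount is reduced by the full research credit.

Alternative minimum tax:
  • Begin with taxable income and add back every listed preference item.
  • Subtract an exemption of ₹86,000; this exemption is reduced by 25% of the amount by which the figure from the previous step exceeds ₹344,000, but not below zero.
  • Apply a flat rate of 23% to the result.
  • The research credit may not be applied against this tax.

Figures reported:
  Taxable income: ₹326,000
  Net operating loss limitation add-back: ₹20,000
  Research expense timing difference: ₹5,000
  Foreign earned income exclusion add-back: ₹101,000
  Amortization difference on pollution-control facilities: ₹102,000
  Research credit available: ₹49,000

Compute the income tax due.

Alternative minimum tax:
  Adjusted income: ₹326,000 + ₹20,000 + ₹5,000 + ₹101,000 + ₹102,000 = ₹554,000
  Exemption: ₹86,000 − 25% × (₹554,000 − ₹344,000) = ₹86,000 − ₹52,500 = ₹33,500
  Base: ₹554,000 − ₹33,500 = ₹520,500
  ₹520,500 × 23% = ₹119,715

Mainline income levy:
  ₹11,000 × 9% = ₹990
  ₹251,000 × 23% = ₹57,730
  ₹64,000 × 31% = ₹19,840
  → ₹78,560
  Less research credit ₹49,000 → ₹29,560

₹119,715 > ₹29,560, so the alternative minimum tax is the binding amount.

₹119,715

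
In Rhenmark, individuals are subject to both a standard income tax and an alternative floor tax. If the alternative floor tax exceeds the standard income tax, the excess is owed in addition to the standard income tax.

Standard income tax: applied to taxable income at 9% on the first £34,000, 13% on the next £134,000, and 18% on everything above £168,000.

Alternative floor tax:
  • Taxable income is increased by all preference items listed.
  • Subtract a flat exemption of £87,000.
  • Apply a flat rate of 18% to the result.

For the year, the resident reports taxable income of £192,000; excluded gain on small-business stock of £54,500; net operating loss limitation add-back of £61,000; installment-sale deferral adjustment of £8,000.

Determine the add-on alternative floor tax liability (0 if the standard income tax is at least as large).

£16,330

Alternative floor tax:
  Adjusted income: £192,000 + £54,500 + £61,000 + £8,000 = £315,500
  Less exemption £87,000 → base £228,500
  £228,500 × 18% = £41,130

Standard income tax:
  £34,000 × 9% = £3,060
  £134,000 × 13% = £17,420
  £24,000 × 18% = £4,320
  → £24,800

Excess of alternative floor tax over standard income tax: £41,130 − £24,800 = £16,330.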